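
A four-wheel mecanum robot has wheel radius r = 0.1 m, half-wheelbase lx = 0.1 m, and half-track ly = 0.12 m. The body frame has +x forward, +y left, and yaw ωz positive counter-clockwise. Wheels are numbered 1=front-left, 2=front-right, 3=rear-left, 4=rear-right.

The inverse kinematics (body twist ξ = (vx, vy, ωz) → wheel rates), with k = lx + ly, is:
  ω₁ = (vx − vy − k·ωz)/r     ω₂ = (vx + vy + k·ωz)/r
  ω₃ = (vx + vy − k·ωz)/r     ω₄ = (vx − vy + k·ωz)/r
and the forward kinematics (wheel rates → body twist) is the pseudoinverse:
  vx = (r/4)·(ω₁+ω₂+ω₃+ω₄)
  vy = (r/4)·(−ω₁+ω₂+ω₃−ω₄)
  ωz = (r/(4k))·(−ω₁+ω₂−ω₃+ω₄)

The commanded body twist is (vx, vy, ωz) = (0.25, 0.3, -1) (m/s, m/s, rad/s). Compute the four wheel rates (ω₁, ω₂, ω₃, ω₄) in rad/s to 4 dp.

(1.7000, 3.3000, 7.7000, -2.7000)

k = lx + ly = 0.1 + 0.12 = 0.2200;  k·ωz = 0.2200·-1 = -0.2200
ω₁ (FL) = (vx − vy − k·ωz)/r = 0.1700/0.1 = 1.7000
ω₂ (FR) = (vx + vy + k·ωz)/r = 0.3300/0.1 = 3.3000
ω₃ (RL) = (vx + vy − k·ωz)/r = 0.7700/0.1 = 7.7000
ω₄ (RR) = (vx − vy + k·ωz)/r = -0.2700/0.1 = -2.7000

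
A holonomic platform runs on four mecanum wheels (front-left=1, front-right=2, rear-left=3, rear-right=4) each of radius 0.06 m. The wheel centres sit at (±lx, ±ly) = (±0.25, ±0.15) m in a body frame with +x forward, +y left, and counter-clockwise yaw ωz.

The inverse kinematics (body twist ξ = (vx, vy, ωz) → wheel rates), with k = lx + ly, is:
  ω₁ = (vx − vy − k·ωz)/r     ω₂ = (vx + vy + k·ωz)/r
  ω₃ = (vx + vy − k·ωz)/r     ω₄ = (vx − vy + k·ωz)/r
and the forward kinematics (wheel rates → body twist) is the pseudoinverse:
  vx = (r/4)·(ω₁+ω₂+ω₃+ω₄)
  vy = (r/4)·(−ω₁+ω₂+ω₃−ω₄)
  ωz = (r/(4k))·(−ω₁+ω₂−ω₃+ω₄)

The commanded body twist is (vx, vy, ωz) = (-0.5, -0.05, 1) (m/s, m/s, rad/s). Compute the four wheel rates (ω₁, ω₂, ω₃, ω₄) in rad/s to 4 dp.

k = lx + ly = 0.25 + 0.15 = 0.4000;  k·ωz = 0.4000·1 = 0.4000
ω₁ (FL) = (vx − vy − k·ωz)/r = -0.8500/0.06 = -14.1667
ω₂ (FR) = (vx + vy + k·ωz)/r = -0.1500/0.06 = -2.5000
ω₃ (RL) = (vx + vy − k·ωz)/r = -0.9500/0.06 = -15.8333
ω₄ (RR) = (vx − vy + k·ωz)/r = -0.0500/0.06 = -0.8333

(-14.1667, -2.5000, -15.8333, -0.8333)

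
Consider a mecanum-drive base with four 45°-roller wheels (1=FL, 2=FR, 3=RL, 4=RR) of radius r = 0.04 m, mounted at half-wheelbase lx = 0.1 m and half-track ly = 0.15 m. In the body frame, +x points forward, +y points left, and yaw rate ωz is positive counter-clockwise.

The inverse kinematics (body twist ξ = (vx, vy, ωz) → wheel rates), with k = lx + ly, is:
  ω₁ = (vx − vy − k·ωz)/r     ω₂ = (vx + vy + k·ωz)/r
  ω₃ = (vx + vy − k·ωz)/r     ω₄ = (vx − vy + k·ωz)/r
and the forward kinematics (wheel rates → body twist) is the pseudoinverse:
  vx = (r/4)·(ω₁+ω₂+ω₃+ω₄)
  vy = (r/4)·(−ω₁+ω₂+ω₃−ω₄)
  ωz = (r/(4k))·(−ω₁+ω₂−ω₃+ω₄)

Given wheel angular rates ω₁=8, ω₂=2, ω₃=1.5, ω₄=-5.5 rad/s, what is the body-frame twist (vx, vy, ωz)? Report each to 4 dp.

k = lx + ly = 0.1 + 0.15 = 0.2500
ω₁+ω₂+ω₃+ω₄ = 6.0000  →  vx = (0.04/4)·6.0000 = 0.0600
−ω₁+ω₂+ω₃−ω₄ = 1.0000  →  vy = (0.04/4)·1.0000 = 0.0100
−ω₁+ω₂−ω₃+ω₄ = -13.0000  →  ωz = (0.04/1.0000)·-13.0000 = -0.5200

(0.0600, 0.0100, -0.5200)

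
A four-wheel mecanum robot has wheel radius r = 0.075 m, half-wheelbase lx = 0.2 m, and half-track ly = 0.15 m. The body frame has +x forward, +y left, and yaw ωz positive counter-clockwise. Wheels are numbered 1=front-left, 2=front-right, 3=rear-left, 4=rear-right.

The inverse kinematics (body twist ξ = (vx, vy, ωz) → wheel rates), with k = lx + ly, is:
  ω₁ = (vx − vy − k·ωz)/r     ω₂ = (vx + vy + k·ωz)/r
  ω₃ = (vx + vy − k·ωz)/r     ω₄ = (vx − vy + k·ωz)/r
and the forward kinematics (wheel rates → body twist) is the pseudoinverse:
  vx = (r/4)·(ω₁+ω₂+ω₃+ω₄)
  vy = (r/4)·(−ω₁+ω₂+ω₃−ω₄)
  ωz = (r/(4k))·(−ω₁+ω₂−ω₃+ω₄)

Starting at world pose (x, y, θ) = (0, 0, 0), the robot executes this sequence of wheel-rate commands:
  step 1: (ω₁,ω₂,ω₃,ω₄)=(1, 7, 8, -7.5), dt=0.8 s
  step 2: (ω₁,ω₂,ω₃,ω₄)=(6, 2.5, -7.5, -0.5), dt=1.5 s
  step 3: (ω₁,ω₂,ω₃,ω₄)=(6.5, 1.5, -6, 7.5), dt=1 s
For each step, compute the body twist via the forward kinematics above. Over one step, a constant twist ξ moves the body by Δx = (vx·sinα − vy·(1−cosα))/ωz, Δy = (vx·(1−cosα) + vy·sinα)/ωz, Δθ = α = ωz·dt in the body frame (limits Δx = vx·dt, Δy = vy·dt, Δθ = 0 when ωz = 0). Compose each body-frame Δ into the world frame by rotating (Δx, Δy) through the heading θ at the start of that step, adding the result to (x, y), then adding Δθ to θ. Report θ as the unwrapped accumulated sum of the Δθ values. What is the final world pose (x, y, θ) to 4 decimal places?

(0.3354, -0.3237, 0.3295)

step 1: ξ=(vx,vy,ωz)=(0.1594, 0.4031, -0.5089), dt=0.8 → body Δ=(0.1888, 0.2881, -0.4071) → world pose (0.1888, 0.2881, -0.4071)
step 2: ξ=(vx,vy,ωz)=(0.0094, -0.1969, 0.1875), dt=1.5 → body Δ=(0.0551, -0.2895, 0.2812) → world pose (0.1248, 0.0004, -0.1259)
step 3: ξ=(vx,vy,ωz)=(0.1781, -0.3469, 0.4554), dt=1.0 → body Δ=(0.2497, -0.2952, 0.4554) → world pose (0.3354, -0.3237, 0.3295)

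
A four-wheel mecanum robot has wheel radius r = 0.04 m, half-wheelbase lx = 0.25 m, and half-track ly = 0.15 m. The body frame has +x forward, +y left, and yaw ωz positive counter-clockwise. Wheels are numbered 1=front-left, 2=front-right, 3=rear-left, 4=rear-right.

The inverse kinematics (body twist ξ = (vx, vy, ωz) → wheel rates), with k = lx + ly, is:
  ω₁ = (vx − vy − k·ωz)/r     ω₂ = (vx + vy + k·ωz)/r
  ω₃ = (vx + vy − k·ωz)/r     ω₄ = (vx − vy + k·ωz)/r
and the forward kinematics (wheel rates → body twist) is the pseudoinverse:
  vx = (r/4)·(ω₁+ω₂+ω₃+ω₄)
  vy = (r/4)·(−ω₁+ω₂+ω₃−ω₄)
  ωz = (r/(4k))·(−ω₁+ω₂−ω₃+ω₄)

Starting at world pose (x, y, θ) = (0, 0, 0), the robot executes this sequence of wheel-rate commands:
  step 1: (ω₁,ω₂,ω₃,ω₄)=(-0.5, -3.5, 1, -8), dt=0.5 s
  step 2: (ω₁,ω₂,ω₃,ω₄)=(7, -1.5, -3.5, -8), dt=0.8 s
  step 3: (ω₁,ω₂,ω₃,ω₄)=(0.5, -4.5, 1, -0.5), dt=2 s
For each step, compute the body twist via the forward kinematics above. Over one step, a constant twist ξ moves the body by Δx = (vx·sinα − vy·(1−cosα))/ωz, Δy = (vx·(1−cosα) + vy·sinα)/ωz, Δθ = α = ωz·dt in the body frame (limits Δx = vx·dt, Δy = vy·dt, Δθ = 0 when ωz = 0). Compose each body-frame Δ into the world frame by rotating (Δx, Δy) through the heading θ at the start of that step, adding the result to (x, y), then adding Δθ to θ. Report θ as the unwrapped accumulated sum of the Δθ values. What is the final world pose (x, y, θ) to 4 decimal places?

(-0.2037, -0.0043, -0.7350)

step 1: ξ=(vx,vy,ωz)=(-0.1100, 0.0600, -0.3000), dt=0.5 → body Δ=(-0.0525, 0.0340, -0.1500) → world pose (-0.0525, 0.0340, -0.1500)
step 2: ξ=(vx,vy,ωz)=(-0.0600, -0.0400, -0.3250), dt=0.8 → body Δ=(-0.0516, -0.0254, -0.2600) → world pose (-0.1074, 0.0166, -0.4100)
step 3: ξ=(vx,vy,ωz)=(-0.0350, -0.0350, -0.1625), dt=2.0 → body Δ=(-0.0800, -0.0575, -0.3250) → world pose (-0.2037, -0.0043, -0.7350)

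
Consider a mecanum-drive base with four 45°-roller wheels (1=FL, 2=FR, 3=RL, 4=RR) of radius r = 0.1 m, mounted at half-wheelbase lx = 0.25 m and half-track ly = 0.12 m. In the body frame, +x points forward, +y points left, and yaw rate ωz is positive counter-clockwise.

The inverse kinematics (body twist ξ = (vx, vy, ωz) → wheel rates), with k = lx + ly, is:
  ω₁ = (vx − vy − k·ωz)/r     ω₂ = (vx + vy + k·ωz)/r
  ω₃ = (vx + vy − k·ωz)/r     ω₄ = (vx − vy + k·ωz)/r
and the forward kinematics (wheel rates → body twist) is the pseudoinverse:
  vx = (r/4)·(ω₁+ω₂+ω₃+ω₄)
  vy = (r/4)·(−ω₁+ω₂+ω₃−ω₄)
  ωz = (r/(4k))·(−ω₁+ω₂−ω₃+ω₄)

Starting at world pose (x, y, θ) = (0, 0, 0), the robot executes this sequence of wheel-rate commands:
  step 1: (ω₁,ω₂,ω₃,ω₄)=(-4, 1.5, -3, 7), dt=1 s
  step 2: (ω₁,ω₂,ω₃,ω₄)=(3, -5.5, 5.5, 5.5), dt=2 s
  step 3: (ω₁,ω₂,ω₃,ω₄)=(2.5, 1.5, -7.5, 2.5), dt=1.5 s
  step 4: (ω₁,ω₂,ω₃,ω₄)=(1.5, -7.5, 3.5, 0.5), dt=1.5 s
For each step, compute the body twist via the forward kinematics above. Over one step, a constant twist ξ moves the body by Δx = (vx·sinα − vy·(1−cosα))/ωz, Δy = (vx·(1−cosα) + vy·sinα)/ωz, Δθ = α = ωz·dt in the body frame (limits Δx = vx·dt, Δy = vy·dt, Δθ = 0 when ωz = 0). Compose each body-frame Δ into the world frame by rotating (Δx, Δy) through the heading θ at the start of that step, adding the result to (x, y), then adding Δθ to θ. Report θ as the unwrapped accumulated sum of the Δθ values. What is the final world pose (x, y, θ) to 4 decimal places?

(0.7037, -0.8572, -0.4054)

step 1: ξ=(vx,vy,ωz)=(0.0375, -0.1125, 1.0473), dt=1.0 → body Δ=(0.0847, -0.0751, 1.0473) → world pose (0.0847, -0.0751, 1.0473)
step 2: ξ=(vx,vy,ωz)=(0.2125, -0.2125, -0.5743), dt=2.0 → body Δ=(0.1191, -0.5559, -1.1486) → world pose (0.6257, -0.2499, -0.1014)
step 3: ξ=(vx,vy,ωz)=(-0.0250, -0.2750, 0.6081), dt=1.5 → body Δ=(0.1429, -0.3736, 0.9122) → world pose (0.7301, -0.6360, 0.8108)
step 4: ξ=(vx,vy,ωz)=(-0.0500, -0.1500, -0.8108), dt=1.5 → body Δ=(-0.1786, -0.1332, -1.2162) → world pose (0.7037, -0.8572, -0.4054)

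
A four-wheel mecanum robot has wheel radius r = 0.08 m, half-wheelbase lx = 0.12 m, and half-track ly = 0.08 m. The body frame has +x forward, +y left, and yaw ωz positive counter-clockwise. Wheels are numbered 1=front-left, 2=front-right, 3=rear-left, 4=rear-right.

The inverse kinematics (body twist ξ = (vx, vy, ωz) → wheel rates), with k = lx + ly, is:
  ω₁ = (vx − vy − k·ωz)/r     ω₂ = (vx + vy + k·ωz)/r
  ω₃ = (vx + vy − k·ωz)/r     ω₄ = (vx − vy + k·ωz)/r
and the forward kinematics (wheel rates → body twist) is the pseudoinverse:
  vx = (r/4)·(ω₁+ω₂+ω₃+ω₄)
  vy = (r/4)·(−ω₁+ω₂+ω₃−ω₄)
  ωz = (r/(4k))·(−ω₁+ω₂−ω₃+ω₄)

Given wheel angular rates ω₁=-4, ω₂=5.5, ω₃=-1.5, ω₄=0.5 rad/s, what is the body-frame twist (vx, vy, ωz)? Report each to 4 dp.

(0.0100, 0.1500, 1.1500)

k = lx + ly = 0.12 + 0.08 = 0.2000
ω₁+ω₂+ω₃+ω₄ = 0.5000  →  vx = (0.08/4)·0.5000 = 0.0100
−ω₁+ω₂+ω₃−ω₄ = 7.5000  →  vy = (0.08/4)·7.5000 = 0.1500
−ω₁+ω₂−ω₃+ω₄ = 11.5000  →  ωz = (0.08/0.8000)·11.5000 = 1.1500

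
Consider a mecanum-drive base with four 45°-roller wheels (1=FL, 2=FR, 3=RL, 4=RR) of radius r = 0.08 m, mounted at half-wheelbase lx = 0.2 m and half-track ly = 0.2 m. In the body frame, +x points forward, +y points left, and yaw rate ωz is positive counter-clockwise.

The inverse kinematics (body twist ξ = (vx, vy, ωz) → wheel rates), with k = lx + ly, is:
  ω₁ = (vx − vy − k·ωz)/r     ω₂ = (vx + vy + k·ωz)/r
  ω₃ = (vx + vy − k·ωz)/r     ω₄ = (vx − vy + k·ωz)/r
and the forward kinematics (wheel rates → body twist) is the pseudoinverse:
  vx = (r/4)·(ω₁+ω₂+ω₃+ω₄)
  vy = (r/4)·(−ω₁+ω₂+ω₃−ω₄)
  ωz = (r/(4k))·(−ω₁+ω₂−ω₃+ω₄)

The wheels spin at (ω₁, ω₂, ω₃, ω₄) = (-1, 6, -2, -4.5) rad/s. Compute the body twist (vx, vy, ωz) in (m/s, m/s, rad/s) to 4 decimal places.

(-0.0300, 0.1900, 0.2250)

k = lx + ly = 0.2 + 0.2 = 0.4000
ω₁+ω₂+ω₃+ω₄ = -1.5000  →  vx = (0.08/4)·-1.5000 = -0.0300
−ω₁+ω₂+ω₃−ω₄ = 9.5000  →  vy = (0.08/4)·9.5000 = 0.1900
−ω₁+ω₂−ω₃+ω₄ = 4.5000  →  ωz = (0.08/1.6000)·4.5000 = 0.2250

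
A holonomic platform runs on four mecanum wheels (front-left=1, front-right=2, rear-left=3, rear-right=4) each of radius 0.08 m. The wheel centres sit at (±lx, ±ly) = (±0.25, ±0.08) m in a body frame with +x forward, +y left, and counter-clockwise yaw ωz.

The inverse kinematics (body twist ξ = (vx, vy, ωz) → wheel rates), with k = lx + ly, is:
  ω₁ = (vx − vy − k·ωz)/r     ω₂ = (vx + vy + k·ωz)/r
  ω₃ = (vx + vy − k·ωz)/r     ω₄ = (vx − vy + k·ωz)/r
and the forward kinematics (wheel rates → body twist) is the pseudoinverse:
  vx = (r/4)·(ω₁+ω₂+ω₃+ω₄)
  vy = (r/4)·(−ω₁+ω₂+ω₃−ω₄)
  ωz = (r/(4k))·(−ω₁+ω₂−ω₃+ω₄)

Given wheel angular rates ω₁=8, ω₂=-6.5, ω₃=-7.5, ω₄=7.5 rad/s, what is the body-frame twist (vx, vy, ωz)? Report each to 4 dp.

(0.0300, -0.5900, 0.0303)

k = lx + ly = 0.25 + 0.08 = 0.3300
ω₁+ω₂+ω₃+ω₄ = 1.5000  →  vx = (0.08/4)·1.5000 = 0.0300
−ω₁+ω₂+ω₃−ω₄ = -29.5000  →  vy = (0.08/4)·-29.5000 = -0.5900
−ω₁+ω₂−ω₃+ω₄ = 0.5000  →  ωz = (0.08/1.3200)·0.5000 = 0.0303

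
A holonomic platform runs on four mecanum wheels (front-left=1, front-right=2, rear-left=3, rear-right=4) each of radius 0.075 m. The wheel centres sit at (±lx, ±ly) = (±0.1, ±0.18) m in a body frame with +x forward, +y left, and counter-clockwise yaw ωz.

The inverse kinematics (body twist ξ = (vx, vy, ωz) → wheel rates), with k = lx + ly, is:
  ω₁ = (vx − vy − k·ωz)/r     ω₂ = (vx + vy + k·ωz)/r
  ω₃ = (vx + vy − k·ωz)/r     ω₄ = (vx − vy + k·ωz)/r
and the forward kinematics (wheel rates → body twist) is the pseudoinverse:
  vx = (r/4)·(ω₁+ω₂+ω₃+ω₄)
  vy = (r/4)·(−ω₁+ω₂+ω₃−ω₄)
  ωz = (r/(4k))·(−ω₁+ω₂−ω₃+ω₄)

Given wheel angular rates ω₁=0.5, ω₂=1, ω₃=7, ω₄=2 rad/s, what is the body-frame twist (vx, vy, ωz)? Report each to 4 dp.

k = lx + ly = 0.1 + 0.18 = 0.2800
ω₁+ω₂+ω₃+ω₄ = 10.5000  →  vx = (0.075/4)·10.5000 = 0.1969
−ω₁+ω₂+ω₃−ω₄ = 5.5000  →  vy = (0.075/4)·5.5000 = 0.1031
−ω₁+ω₂−ω₃+ω₄ = -4.5000  →  ωz = (0.075/1.1200)·-4.5000 = -0.3013

(0.1969, 0.1031, -0.3013)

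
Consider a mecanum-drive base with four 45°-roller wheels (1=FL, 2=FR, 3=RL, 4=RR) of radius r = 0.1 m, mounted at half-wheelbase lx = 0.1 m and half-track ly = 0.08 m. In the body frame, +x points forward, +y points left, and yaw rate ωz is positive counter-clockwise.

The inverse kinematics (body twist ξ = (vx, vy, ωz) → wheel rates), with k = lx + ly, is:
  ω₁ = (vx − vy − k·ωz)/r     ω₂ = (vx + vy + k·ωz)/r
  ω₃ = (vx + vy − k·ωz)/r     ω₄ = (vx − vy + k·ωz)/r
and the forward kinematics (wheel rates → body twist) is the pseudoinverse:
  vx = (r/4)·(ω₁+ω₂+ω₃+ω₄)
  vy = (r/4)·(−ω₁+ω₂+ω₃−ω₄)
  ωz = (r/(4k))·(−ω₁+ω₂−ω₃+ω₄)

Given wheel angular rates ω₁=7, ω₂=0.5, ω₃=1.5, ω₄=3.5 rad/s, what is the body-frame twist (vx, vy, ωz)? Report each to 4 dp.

(0.3125, -0.2125, -0.6250)

k = lx + ly = 0.1 + 0.08 = 0.1800
ω₁+ω₂+ω₃+ω₄ = 12.5000  →  vx = (0.1/4)·12.5000 = 0.3125
−ω₁+ω₂+ω₃−ω₄ = -8.5000  →  vy = (0.1/4)·-8.5000 = -0.2125
−ω₁+ω₂−ω₃+ω₄ = -4.5000  →  ωz = (0.1/0.7200)·-4.5000 = -0.6250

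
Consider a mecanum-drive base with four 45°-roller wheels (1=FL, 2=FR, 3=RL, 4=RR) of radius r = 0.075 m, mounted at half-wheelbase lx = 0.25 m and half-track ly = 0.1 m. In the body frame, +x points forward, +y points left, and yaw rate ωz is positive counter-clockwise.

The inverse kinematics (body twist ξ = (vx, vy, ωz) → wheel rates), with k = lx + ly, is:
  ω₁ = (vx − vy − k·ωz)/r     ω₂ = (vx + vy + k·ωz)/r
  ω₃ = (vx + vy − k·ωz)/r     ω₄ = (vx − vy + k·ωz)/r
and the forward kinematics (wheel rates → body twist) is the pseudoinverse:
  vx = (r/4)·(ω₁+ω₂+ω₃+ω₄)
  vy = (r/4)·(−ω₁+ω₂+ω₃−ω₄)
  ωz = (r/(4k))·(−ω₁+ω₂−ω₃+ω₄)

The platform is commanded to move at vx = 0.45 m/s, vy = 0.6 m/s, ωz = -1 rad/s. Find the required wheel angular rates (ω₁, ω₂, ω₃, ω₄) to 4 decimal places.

k = lx + ly = 0.25 + 0.1 = 0.3500;  k·ωz = 0.3500·-1 = -0.3500
ω₁ (FL) = (vx − vy − k·ωz)/r = 0.2000/0.075 = 2.6667
ω₂ (FR) = (vx + vy + k·ωz)/r = 0.7000/0.075 = 9.3333
ω₃ (RL) = (vx + vy − k·ωz)/r = 1.4000/0.075 = 18.6667
ω₄ (RR) = (vx − vy + k·ωz)/r = -0.5000/0.075 = -6.6667

(2.6667, 9.3333, 18.6667, -6.6667)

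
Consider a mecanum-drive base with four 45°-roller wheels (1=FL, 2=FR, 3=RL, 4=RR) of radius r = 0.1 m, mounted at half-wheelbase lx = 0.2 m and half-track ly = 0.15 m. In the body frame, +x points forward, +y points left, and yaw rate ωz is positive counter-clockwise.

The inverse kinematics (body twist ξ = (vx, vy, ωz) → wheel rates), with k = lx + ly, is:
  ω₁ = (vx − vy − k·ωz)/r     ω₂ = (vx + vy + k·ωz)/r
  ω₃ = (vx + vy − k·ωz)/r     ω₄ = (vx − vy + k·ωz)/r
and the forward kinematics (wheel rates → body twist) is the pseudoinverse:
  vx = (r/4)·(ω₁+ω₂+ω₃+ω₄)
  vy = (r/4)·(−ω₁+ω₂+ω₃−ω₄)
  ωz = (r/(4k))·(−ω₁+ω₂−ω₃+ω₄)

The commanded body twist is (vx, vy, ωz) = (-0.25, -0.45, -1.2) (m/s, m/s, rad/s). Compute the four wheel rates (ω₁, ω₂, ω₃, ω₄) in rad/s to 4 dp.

(6.2000, -11.2000, -2.8000, -2.2000)

k = lx + ly = 0.2 + 0.15 = 0.3500;  k·ωz = 0.3500·-1.2 = -0.4200
ω₁ (FL) = (vx − vy − k·ωz)/r = 0.6200/0.1 = 6.2000
ω₂ (FR) = (vx + vy + k·ωz)/r = -1.1200/0.1 = -11.2000
ω₃ (RL) = (vx + vy − k·ωz)/r = -0.2800/0.1 = -2.8000
ω₄ (RR) = (vx − vy + k·ωz)/r = -0.2200/0.1 = -2.2000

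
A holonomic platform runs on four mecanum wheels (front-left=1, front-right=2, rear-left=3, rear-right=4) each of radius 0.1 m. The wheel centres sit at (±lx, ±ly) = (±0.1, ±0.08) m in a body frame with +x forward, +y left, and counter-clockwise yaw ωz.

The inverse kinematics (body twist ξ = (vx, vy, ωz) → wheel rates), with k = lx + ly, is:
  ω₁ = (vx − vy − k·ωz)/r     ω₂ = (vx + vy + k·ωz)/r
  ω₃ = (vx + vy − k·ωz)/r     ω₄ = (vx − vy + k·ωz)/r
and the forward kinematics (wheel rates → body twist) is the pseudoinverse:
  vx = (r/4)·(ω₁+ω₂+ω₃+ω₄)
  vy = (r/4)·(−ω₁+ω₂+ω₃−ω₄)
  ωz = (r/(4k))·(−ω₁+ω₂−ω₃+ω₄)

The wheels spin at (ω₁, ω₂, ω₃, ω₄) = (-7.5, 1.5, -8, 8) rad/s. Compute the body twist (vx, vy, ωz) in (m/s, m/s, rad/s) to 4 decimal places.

(-0.1500, -0.1750, 3.4722)

k = lx + ly = 0.1 + 0.08 = 0.1800
ω₁+ω₂+ω₃+ω₄ = -6.0000  →  vx = (0.1/4)·-6.0000 = -0.1500
−ω₁+ω₂+ω₃−ω₄ = -7.0000  →  vy = (0.1/4)·-7.0000 = -0.1750
−ω₁+ω₂−ω₃+ω₄ = 25.0000  →  ωz = (0.1/0.7200)·25.0000 = 3.4722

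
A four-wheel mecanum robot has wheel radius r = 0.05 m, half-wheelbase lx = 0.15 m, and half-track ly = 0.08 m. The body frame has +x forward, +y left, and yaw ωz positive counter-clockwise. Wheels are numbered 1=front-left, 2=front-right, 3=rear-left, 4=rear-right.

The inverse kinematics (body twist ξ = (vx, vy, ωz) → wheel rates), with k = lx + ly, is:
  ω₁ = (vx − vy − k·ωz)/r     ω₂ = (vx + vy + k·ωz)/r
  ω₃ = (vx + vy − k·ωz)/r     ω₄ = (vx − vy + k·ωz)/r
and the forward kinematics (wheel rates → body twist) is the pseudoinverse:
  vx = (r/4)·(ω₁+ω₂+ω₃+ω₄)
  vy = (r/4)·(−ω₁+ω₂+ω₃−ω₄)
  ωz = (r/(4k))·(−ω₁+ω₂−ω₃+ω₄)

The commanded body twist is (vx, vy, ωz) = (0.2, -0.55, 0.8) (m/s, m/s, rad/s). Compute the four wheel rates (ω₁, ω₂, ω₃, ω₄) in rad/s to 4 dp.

(11.3200, -3.3200, -10.6800, 18.6800)

k = lx + ly = 0.15 + 0.08 = 0.2300;  k·ωz = 0.2300·0.8 = 0.1840
ω₁ (FL) = (vx − vy − k·ωz)/r = 0.5660/0.05 = 11.3200
ω₂ (FR) = (vx + vy + k·ωz)/r = -0.1660/0.05 = -3.3200
ω₃ (RL) = (vx + vy − k·ωz)/r = -0.5340/0.05 = -10.6800
ω₄ (RR) = (vx − vy + k·ωz)/r = 0.9340/0.05 = 18.6800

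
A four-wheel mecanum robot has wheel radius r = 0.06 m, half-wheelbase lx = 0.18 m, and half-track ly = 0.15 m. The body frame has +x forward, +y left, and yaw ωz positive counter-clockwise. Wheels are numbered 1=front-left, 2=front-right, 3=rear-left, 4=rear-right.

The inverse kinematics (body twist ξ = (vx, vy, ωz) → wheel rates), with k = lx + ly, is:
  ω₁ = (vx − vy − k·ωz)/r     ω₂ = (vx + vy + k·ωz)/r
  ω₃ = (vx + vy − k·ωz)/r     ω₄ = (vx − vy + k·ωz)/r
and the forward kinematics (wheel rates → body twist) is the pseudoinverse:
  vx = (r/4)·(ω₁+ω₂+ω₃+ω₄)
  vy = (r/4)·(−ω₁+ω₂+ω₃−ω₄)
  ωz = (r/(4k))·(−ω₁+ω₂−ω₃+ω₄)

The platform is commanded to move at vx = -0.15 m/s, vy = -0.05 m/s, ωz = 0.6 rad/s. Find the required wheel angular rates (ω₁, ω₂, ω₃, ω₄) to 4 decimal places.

k = lx + ly = 0.18 + 0.15 = 0.3300;  k·ωz = 0.3300·0.6 = 0.1980
ω₁ (FL) = (vx − vy − k·ωz)/r = -0.2980/0.06 = -4.9667
ω₂ (FR) = (vx + vy + k·ωz)/r = -0.0020/0.06 = -0.0333
ω₃ (RL) = (vx + vy − k·ωz)/r = -0.3980/0.06 = -6.6333
ω₄ (RR) = (vx − vy + k·ωz)/r = 0.0980/0.06 = 1.6333

(-4.9667, -0.0333, -6.6333, 1.6333)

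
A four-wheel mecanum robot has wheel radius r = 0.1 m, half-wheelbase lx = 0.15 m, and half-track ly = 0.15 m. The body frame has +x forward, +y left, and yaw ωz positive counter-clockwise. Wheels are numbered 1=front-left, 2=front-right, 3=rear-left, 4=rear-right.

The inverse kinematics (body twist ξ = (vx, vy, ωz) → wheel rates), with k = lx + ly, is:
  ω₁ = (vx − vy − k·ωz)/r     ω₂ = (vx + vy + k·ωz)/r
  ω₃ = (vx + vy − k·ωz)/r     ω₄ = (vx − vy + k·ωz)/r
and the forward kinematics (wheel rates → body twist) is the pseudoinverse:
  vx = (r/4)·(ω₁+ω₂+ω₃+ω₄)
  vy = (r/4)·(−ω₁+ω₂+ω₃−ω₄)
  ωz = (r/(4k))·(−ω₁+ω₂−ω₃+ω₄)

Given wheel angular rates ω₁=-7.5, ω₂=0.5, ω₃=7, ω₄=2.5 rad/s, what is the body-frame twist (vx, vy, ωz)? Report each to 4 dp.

(0.0625, 0.3125, 0.2917)

k = lx + ly = 0.15 + 0.15 = 0.3000
ω₁+ω₂+ω₃+ω₄ = 2.5000  →  vx = (0.1/4)·2.5000 = 0.0625
−ω₁+ω₂+ω₃−ω₄ = 12.5000  →  vy = (0.1/4)·12.5000 = 0.3125
−ω₁+ω₂−ω₃+ω₄ = 3.5000  →  ωz = (0.1/1.2000)·3.5000 = 0.2917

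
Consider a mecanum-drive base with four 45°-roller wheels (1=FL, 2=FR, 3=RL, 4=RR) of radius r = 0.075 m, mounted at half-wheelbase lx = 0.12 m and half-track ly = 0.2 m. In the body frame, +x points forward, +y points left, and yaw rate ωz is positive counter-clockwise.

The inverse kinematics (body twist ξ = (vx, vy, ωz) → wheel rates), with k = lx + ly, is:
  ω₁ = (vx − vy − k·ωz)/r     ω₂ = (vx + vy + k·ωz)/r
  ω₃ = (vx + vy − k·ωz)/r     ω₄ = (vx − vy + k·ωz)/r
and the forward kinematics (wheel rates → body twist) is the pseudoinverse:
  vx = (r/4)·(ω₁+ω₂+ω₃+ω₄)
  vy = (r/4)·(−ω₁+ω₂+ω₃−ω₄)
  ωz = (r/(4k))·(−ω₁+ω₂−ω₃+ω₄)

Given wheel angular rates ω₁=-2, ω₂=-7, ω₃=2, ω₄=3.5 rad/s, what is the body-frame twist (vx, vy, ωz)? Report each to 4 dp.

k = lx + ly = 0.12 + 0.2 = 0.3200
ω₁+ω₂+ω₃+ω₄ = -3.5000  →  vx = (0.075/4)·-3.5000 = -0.0656
−ω₁+ω₂+ω₃−ω₄ = -6.5000  →  vy = (0.075/4)·-6.5000 = -0.1219
−ω₁+ω₂−ω₃+ω₄ = -3.5000  →  ωz = (0.075/1.2800)·-3.5000 = -0.2051

(-0.0656, -0.1219, -0.2051)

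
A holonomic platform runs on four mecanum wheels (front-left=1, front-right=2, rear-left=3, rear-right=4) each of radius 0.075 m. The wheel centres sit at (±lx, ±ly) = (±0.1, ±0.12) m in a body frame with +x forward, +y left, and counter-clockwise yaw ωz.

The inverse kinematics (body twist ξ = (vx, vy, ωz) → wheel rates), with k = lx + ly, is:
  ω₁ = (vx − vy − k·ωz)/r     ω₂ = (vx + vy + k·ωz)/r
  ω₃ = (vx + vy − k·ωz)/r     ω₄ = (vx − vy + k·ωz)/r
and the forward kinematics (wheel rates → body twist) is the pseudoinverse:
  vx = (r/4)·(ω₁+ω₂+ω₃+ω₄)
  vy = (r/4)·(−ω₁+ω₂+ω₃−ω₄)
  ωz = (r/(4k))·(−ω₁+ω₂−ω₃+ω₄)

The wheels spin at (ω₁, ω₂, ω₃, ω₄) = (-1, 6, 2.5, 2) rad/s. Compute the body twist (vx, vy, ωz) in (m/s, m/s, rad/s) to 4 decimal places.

k = lx + ly = 0.1 + 0.12 = 0.2200
ω₁+ω₂+ω₃+ω₄ = 9.5000  →  vx = (0.075/4)·9.5000 = 0.1781
−ω₁+ω₂+ω₃−ω₄ = 7.5000  →  vy = (0.075/4)·7.5000 = 0.1406
−ω₁+ω₂−ω₃+ω₄ = 6.5000  →  ωz = (0.075/0.8800)·6.5000 = 0.5540

(0.1781, 0.1406, 0.5540)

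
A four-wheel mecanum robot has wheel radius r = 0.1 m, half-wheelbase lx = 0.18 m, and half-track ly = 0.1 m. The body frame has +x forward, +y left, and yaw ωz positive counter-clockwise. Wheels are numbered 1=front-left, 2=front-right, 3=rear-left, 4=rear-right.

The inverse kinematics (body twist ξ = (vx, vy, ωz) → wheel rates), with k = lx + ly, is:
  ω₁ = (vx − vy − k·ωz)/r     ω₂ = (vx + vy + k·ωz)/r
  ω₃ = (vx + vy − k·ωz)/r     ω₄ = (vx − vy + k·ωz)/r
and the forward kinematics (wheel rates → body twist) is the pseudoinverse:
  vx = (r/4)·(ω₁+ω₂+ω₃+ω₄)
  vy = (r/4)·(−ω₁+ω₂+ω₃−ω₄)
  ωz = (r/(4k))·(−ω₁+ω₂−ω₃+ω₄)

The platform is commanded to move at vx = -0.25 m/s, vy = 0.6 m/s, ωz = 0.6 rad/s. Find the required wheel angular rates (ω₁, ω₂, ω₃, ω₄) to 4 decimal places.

(-10.1800, 5.1800, 1.8200, -6.8200)

k = lx + ly = 0.18 + 0.1 = 0.2800;  k·ωz = 0.2800·0.6 = 0.1680
ω₁ (FL) = (vx − vy − k·ωz)/r = -1.0180/0.1 = -10.1800
ω₂ (FR) = (vx + vy + k·ωz)/r = 0.5180/0.1 = 5.1800
ω₃ (RL) = (vx + vy − k·ωz)/r = 0.1820/0.1 = 1.8200
ω₄ (RR) = (vx − vy + k·ωz)/r = -0.6820/0.1 = -6.8200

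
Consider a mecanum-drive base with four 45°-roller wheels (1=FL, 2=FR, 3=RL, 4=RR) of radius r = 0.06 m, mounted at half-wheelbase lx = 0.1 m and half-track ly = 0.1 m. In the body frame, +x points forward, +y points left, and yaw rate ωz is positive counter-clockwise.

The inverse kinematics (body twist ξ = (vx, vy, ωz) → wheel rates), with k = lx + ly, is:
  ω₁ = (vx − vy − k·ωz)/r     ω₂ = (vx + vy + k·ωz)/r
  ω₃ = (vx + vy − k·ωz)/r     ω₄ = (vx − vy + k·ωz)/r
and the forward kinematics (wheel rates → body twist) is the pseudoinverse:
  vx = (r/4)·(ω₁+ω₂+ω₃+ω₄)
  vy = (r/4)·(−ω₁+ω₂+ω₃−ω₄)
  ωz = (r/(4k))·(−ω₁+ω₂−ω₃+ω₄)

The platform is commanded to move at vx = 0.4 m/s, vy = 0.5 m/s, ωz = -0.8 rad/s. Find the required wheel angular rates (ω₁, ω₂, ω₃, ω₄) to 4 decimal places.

k = lx + ly = 0.1 + 0.1 = 0.2000;  k·ωz = 0.2000·-0.8 = -0.1600
ω₁ (FL) = (vx − vy − k·ωz)/r = 0.0600/0.06 = 1.0000
ω₂ (FR) = (vx + vy + k·ωz)/r = 0.7400/0.06 = 12.3333
ω₃ (RL) = (vx + vy − k·ωz)/r = 1.0600/0.06 = 17.6667
ω₄ (RR) = (vx − vy + k·ωz)/r = -0.2600/0.06 = -4.3333

(1.0000, 12.3333, 17.6667, -4.3333)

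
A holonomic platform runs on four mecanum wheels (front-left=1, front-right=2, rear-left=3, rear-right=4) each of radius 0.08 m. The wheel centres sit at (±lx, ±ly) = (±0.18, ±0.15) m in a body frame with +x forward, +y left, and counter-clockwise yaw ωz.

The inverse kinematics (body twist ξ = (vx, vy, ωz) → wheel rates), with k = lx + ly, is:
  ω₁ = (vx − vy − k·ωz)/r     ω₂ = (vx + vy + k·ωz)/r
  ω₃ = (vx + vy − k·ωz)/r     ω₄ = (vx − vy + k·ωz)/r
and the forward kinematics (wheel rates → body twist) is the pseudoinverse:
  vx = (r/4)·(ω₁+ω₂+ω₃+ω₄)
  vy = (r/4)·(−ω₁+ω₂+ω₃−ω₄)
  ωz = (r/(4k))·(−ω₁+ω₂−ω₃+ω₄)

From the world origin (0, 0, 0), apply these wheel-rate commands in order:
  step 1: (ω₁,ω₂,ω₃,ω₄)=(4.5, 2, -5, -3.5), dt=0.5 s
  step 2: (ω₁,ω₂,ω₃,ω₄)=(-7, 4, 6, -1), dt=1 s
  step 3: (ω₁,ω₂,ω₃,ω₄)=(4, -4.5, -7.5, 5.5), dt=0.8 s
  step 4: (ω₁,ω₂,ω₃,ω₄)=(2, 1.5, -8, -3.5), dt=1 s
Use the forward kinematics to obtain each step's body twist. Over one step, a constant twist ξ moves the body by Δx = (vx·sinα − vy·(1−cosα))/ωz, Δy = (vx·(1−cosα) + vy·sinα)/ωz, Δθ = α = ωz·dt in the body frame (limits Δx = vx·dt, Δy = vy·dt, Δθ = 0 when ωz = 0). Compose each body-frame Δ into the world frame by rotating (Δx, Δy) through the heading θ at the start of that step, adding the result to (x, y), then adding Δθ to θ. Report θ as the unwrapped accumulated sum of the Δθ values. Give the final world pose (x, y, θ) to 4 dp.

(-0.0266, -0.1854, 0.6727)

step 1: ξ=(vx,vy,ωz)=(-0.0400, -0.0800, -0.0606), dt=0.5 → body Δ=(-0.0206, -0.0397, -0.0303) → world pose (-0.0206, -0.0397, -0.0303)
step 2: ξ=(vx,vy,ωz)=(0.0400, 0.3600, 0.2424), dt=1.0 → body Δ=(-0.0038, 0.3613, 0.2424) → world pose (-0.0135, 0.3216, 0.2121)
step 3: ξ=(vx,vy,ωz)=(-0.0500, -0.4300, 0.2727), dt=0.8 → body Δ=(-0.0023, -0.3456, 0.2182) → world pose (0.0570, -0.0168, 0.4303)
step 4: ξ=(vx,vy,ωz)=(-0.1600, -0.1000, 0.2424), dt=1.0 → body Δ=(-0.1464, -0.1183, 0.2424) → world pose (-0.0266, -0.1854, 0.6727)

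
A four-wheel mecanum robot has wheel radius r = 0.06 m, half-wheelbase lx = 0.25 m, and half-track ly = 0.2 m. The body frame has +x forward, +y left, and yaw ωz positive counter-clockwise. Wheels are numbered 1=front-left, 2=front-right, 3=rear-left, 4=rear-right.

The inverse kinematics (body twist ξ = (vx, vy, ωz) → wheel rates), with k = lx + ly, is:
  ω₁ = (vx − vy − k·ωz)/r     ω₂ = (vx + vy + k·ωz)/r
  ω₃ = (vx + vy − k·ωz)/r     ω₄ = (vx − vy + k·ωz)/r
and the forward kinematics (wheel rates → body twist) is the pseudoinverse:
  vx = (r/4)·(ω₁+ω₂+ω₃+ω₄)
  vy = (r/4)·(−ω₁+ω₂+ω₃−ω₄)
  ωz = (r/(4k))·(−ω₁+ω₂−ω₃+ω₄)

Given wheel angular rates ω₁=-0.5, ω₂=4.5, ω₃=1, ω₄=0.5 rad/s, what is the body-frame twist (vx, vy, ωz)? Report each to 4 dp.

k = lx + ly = 0.25 + 0.2 = 0.4500
ω₁+ω₂+ω₃+ω₄ = 5.5000  →  vx = (0.06/4)·5.5000 = 0.0825
−ω₁+ω₂+ω₃−ω₄ = 5.5000  →  vy = (0.06/4)·5.5000 = 0.0825
−ω₁+ω₂−ω₃+ω₄ = 4.5000  →  ωz = (0.06/1.8000)·4.5000 = 0.1500

(0.0825, 0.0825, 0.1500)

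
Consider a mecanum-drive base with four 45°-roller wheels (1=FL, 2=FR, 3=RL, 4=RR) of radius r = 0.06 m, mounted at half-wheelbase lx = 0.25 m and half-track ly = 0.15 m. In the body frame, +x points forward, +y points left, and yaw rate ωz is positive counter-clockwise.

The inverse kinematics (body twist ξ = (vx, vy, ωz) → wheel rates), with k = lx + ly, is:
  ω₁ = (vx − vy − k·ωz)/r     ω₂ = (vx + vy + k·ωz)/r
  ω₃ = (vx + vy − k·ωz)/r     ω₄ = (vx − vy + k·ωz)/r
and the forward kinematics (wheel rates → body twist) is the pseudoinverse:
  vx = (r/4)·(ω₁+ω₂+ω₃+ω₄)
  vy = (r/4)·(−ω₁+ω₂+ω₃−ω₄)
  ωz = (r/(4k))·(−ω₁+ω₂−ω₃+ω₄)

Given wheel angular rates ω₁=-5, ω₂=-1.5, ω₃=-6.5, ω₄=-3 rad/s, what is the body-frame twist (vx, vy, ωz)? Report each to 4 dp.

(-0.2400, 0.0000, 0.2625)

k = lx + ly = 0.25 + 0.15 = 0.4000
ω₁+ω₂+ω₃+ω₄ = -16.0000  →  vx = (0.06/4)·-16.0000 = -0.2400
−ω₁+ω₂+ω₃−ω₄ = 0.0000  →  vy = (0.06/4)·0.0000 = 0.0000
−ω₁+ω₂−ω₃+ω₄ = 7.0000  →  ωz = (0.06/1.6000)·7.0000 = 0.2625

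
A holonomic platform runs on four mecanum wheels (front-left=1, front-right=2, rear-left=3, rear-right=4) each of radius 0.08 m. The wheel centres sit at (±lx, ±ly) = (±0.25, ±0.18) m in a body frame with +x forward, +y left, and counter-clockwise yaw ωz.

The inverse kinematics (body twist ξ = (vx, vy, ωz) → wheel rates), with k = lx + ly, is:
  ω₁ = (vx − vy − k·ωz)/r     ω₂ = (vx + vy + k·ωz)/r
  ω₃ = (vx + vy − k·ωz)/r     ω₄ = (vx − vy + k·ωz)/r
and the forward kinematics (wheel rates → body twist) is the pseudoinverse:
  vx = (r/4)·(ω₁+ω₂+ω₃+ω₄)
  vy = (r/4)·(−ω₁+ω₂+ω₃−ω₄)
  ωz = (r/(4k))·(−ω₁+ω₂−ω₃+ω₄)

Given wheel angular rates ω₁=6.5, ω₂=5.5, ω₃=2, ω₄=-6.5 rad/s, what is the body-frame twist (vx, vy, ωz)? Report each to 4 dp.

(0.1500, 0.1500, -0.4419)

k = lx + ly = 0.25 + 0.18 = 0.4300
ω₁+ω₂+ω₃+ω₄ = 7.5000  →  vx = (0.08/4)·7.5000 = 0.1500
−ω₁+ω₂+ω₃−ω₄ = 7.5000  →  vy = (0.08/4)·7.5000 = 0.1500
−ω₁+ω₂−ω₃+ω₄ = -9.5000  →  ωz = (0.08/1.7200)·-9.5000 = -0.4419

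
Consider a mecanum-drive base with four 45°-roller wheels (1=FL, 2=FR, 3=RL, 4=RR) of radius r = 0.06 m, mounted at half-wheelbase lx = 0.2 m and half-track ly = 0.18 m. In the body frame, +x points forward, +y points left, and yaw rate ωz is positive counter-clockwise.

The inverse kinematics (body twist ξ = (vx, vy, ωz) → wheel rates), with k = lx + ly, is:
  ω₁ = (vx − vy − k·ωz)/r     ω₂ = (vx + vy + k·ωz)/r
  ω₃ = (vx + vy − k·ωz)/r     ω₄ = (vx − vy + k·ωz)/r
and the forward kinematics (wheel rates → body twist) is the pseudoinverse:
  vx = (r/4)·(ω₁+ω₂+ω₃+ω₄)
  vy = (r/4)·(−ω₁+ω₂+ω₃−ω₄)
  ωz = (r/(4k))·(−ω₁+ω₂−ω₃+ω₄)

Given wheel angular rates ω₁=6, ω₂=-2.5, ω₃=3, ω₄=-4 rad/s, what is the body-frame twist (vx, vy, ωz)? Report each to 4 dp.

k = lx + ly = 0.2 + 0.18 = 0.3800
ω₁+ω₂+ω₃+ω₄ = 2.5000  →  vx = (0.06/4)·2.5000 = 0.0375
−ω₁+ω₂+ω₃−ω₄ = -1.5000  →  vy = (0.06/4)·-1.5000 = -0.0225
−ω₁+ω₂−ω₃+ω₄ = -15.5000  →  ωz = (0.06/1.5200)·-15.5000 = -0.6118

(0.0375, -0.0225, -0.6118)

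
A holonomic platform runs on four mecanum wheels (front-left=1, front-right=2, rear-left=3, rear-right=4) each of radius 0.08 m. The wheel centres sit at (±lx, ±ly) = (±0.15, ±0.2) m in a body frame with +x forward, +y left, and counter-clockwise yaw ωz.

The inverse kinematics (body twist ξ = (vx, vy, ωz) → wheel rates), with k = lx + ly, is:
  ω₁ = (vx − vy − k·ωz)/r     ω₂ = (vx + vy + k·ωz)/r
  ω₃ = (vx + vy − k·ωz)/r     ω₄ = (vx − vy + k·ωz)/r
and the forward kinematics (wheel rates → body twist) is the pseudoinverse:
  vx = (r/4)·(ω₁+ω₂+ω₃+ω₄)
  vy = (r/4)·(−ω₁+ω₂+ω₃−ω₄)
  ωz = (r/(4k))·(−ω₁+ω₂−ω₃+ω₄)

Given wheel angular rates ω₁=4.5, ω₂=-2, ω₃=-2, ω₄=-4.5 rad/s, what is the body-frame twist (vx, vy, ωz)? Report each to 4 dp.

(-0.0800, -0.0800, -0.5143)

k = lx + ly = 0.15 + 0.2 = 0.3500
ω₁+ω₂+ω₃+ω₄ = -4.0000  →  vx = (0.08/4)·-4.0000 = -0.0800
−ω₁+ω₂+ω₃−ω₄ = -4.0000  →  vy = (0.08/4)·-4.0000 = -0.0800
−ω₁+ω₂−ω₃+ω₄ = -9.0000  →  ωz = (0.08/1.4000)·-9.0000 = -0.5143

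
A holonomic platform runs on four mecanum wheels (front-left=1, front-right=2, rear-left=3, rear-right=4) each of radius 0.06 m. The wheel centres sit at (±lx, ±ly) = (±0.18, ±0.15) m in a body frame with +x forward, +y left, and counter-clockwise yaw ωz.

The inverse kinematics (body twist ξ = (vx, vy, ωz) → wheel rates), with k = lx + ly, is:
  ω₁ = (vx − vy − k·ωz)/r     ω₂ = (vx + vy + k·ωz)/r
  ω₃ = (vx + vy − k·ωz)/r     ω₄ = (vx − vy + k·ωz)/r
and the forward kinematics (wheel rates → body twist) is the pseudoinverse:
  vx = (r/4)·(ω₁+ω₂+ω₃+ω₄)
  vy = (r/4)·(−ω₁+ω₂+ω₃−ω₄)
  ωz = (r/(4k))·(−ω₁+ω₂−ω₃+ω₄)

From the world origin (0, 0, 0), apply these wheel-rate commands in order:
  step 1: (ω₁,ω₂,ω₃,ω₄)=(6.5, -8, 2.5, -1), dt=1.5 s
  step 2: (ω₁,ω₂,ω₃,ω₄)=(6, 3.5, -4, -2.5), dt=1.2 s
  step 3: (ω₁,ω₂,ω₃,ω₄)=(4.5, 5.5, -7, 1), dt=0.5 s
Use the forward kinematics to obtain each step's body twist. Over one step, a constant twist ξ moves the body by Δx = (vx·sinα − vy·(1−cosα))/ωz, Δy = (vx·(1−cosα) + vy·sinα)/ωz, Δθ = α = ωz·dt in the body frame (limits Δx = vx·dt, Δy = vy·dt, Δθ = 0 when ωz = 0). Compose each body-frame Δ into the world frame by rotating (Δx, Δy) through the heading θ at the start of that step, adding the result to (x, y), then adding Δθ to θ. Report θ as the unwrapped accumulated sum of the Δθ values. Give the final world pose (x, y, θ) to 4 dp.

(-0.2224, -0.3113, -1.0773)

step 1: ξ=(vx,vy,ωz)=(0.0000, -0.1650, -0.8182), dt=1.5 → body Δ=(-0.1337, -0.1899, -1.2273) → world pose (-0.1337, -0.1899, -1.2273)
step 2: ξ=(vx,vy,ωz)=(0.0450, -0.0600, -0.0455), dt=1.2 → body Δ=(0.0520, -0.0734, -0.0545) → world pose (-0.1854, -0.2636, -1.2818)
step 3: ξ=(vx,vy,ωz)=(0.0600, -0.1050, 0.4091), dt=0.5 → body Δ=(0.0351, -0.0491, 0.2045) → world pose (-0.2224, -0.3113, -1.0773)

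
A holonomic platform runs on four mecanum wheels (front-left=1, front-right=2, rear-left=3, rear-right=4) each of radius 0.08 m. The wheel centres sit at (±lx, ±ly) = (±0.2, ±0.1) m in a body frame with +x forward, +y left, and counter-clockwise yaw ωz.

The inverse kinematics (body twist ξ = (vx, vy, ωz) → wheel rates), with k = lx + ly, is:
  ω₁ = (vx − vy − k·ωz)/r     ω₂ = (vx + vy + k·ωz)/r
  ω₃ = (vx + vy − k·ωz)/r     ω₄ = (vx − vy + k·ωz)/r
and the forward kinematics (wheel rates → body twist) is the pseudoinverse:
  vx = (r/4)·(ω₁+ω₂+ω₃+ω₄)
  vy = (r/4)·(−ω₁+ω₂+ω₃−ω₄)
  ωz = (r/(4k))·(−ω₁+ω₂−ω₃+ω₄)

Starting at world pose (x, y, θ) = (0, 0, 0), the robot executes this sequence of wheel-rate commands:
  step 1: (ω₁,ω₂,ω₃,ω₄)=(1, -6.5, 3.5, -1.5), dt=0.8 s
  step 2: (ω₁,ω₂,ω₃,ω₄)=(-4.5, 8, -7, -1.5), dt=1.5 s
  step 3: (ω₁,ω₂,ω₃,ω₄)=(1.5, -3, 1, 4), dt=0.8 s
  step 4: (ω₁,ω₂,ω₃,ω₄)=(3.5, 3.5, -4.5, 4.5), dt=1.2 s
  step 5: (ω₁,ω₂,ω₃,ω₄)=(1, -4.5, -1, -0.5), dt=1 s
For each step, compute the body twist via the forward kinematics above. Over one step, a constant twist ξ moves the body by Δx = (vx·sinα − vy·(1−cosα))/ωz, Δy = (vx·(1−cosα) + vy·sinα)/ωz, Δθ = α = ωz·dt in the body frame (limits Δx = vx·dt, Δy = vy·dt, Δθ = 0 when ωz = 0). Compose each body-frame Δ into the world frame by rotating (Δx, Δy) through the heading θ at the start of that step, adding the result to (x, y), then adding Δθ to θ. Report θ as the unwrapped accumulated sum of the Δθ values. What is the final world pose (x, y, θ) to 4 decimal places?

step 1: ξ=(vx,vy,ωz)=(-0.0700, -0.0500, -0.8333), dt=0.8 → body Δ=(-0.0648, -0.0191, -0.6667) → world pose (-0.0648, -0.0191, -0.6667)
step 2: ξ=(vx,vy,ωz)=(-0.1000, 0.1400, 1.2000), dt=1.5 → body Δ=(-0.2243, 0.0113, 1.8000) → world pose (-0.2341, 0.1285, 1.1333)
step 3: ξ=(vx,vy,ωz)=(0.0700, -0.1500, -0.1000), dt=0.8 → body Δ=(0.0511, -0.1221, -0.0800) → world pose (-0.1018, 0.1231, 1.0533)
step 4: ξ=(vx,vy,ωz)=(0.1400, -0.1800, 0.6000), dt=1.2 → body Δ=(0.2283, -0.1399, 0.7200) → world pose (0.1327, 0.2523, 1.7733)
step 5: ξ=(vx,vy,ωz)=(-0.1000, -0.1200, -0.3333), dt=1.0 → body Δ=(-0.1180, -0.1013, -0.3333) → world pose (0.2557, 0.1571, 1.4400)

(0.2557, 0.1571, 1.4400)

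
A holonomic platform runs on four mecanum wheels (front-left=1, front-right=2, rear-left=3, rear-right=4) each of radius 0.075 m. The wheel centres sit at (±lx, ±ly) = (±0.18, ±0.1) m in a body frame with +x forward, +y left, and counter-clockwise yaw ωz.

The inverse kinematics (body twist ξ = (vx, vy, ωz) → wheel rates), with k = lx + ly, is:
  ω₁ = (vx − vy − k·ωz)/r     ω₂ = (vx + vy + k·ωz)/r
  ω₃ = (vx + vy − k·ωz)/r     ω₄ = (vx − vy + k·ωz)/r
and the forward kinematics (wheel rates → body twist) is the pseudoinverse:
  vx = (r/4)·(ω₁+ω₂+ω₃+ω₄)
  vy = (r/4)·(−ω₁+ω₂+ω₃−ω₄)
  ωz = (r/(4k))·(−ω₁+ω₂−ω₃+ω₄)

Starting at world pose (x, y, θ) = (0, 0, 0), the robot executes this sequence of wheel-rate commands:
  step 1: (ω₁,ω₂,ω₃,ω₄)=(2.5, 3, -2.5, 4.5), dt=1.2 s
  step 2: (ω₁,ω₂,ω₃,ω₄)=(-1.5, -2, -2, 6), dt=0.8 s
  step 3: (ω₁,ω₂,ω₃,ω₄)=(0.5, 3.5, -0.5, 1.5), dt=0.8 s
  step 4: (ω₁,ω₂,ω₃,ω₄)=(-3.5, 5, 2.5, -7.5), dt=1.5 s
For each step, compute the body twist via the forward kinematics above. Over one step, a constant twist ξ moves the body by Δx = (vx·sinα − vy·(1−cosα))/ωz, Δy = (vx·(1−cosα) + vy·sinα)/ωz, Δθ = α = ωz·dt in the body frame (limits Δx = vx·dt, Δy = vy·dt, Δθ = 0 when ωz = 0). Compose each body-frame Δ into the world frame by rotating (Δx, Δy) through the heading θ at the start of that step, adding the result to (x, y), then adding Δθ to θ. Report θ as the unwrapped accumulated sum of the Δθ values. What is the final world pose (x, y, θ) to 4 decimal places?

step 1: ξ=(vx,vy,ωz)=(0.1406, -0.1219, 0.5022), dt=1.2 → body Δ=(0.2015, -0.0882, 0.6027) → world pose (0.2015, -0.0882, 0.6027)
step 2: ξ=(vx,vy,ωz)=(0.0094, -0.1594, 0.5022), dt=0.8 → body Δ=(0.0326, -0.1226, 0.4018) → world pose (0.2978, -0.1708, 1.0045)
step 3: ξ=(vx,vy,ωz)=(0.0938, 0.0188, 0.3348), dt=0.8 → body Δ=(0.0721, 0.0248, 0.2679) → world pose (0.3156, -0.0966, 1.2723)
step 4: ξ=(vx,vy,ωz)=(-0.0656, 0.3469, -0.1004), dt=1.5 → body Δ=(-0.0589, 0.5257, -0.1507) → world pose (-0.2043, 0.0017, 1.1217)

(-0.2043, 0.0017, 1.1217)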